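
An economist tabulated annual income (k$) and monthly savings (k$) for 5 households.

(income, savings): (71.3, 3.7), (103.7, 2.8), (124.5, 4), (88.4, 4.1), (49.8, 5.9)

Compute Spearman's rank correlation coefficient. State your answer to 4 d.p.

Rank income: 2, 4, 5, 3, 1
Rank savings: 2, 1, 3, 4, 5
d = rank(income) − rank(savings): 0, 3, 2, -1, -4; Σd² = 30
ρ = 1 − 6Σd² / [n(n²−1)] = 1 − 6×30 / (5×24) = 1 − 180/120 ≈ -0.5000

-0.5000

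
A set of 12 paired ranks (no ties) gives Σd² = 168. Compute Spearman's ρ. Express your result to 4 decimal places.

0.4126

ρ = 1 − 6Σd² / [n(n²−1)] = 1 − 6×168 / (12×143)
  = 1 − 1008/1716 = 1 − 0.58741 ≈ 0.4126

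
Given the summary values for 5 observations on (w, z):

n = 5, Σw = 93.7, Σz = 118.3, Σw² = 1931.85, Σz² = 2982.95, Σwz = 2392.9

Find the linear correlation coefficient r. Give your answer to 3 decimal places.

0.978

r = (nΣwz − ΣwΣz) / √[(nΣw² − (Σw)²)(nΣz² − (Σz)²)]
Numerator: 5×2392.9 − 93.7×118.3 = 879.79
Denominator: √[(9659.25 − 8779.69)(14914.75 − 13994.89)] = √[879.56 × 919.86] = 899.4843
r = 879.79 / 899.4843 ≈ 0.978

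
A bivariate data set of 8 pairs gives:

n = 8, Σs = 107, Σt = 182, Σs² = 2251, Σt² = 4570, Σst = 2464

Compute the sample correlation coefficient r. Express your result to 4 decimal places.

0.0501

r = (nΣst − ΣsΣt) / √[(nΣs² − (Σs)²)(nΣt² − (Σt)²)]
Numerator: 8×2464 − 107×182 = 238
Denominator: √[(18008 − 11449)(36560 − 33124)] = √[6559 × 3436] = 4747.2860
r = 238 / 4747.2860 ≈ 0.0501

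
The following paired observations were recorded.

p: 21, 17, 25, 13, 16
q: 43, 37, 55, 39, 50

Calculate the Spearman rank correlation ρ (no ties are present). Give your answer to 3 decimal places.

0.500

Rank p: 4, 3, 5, 1, 2
Rank q: 3, 1, 5, 2, 4
d = rank(p) − rank(q): 1, 2, 0, -1, -2; Σd² = 10
ρ = 1 − 6Σd² / [n(n²−1)] = 1 − 6×10 / (5×24) = 1 − 60/120 ≈ 0.500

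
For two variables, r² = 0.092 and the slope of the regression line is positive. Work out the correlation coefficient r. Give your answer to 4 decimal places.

0.3033

|r| = √0.092 = 0.3033
The association is positive, so r = 0.3033.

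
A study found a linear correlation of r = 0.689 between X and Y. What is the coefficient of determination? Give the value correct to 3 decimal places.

0.475

r² = (0.689)² = 0.475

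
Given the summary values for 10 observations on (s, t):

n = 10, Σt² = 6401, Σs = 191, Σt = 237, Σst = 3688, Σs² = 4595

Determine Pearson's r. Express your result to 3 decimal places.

-0.973

r = (nΣst − ΣsΣt) / √[(nΣs² − (Σs)²)(nΣt² − (Σt)²)]
Numerator: 10×3688 − 191×237 = -8387
Denominator: √[(45950 − 36481)(64010 − 56169)] = √[9469 × 7841] = 8616.6368
r = -8387 / 8616.6368 ≈ -0.973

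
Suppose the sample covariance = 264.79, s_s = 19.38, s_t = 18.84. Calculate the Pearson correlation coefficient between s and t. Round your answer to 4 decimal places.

r = Cov(s,t) / (s_s · s_t) = 264.79 / (19.38 × 18.84)
  = 264.79 / 365.1192 ≈ 0.7252

0.7252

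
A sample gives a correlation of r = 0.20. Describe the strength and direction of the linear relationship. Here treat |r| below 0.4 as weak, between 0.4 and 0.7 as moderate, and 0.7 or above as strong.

r = 0.20 > 0 so the relationship is positive.
|r| = 0.20, which falls in the weak range.

weak positive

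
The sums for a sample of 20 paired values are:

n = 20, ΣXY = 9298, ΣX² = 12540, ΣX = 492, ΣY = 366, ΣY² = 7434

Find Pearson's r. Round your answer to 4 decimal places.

r = (nΣXY − ΣXΣY) / √[(nΣX² − (ΣX)²)(nΣY² − (ΣY)²)]
Numerator: 20×9298 − 492×366 = 5888
Denominator: √[(250800 − 242064)(148680 − 133956)] = √[8736 × 14724] = 11341.4666
r = 5888 / 11341.4666 ≈ 0.5192

0.5192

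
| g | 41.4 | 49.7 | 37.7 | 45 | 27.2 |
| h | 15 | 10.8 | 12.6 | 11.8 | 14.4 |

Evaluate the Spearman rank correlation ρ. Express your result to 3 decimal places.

-0.700

Rank g: 3, 5, 2, 4, 1
Rank h: 5, 1, 3, 2, 4
d = rank(g) − rank(h): -2, 4, -1, 2, -3; Σd² = 34
ρ = 1 − 6Σd² / [n(n²−1)] = 1 − 6×34 / (5×24) = 1 − 204/120 ≈ -0.700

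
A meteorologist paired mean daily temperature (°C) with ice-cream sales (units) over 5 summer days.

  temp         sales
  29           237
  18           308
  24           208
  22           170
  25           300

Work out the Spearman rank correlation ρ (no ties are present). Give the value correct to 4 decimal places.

-0.1000

Rank temp: 5, 1, 3, 2, 4
Rank sales: 3, 5, 2, 1, 4
d = rank(temp) − rank(sales): 2, -4, 1, 1, 0; Σd² = 22
ρ = 1 − 6Σd² / [n(n²−1)] = 1 − 6×22 / (5×24) = 1 − 132/120 ≈ -0.1000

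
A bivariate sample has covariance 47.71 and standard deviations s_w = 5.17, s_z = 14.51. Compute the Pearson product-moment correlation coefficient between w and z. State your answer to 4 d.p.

0.6360

r = Cov(w,z) / (s_w · s_z) = 47.71 / (5.17 × 14.51)
  = 47.71 / 75.0167 ≈ 0.6360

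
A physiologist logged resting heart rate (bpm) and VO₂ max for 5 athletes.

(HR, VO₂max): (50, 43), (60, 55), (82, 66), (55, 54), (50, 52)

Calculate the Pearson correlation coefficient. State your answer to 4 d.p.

0.9017

n = 5, Σx = 297, Σy = 270, Σx² = 18349, Σy² = 14850, Σxy = 16432
nΣxy − ΣxΣy = 82160 − 80190 = 1970
nΣx² − (Σx)² = 91745 − 88209 = 3536; nΣy² − (Σy)² = 74250 − 72900 = 1350
r = 1970 / √(3536 × 1350) = 1970 / 2184.8570 ≈ 0.9017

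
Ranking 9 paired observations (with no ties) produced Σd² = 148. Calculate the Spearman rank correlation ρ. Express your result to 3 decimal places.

-0.233

ρ = 1 − 6Σd² / [n(n²−1)] = 1 − 6×148 / (9×80)
  = 1 − 888/720 = 1 − 1.2333 ≈ -0.233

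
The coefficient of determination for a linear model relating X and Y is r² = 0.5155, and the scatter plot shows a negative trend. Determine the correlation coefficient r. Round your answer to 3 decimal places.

-0.718

|r| = √0.5155 = 0.718
The association is negative, so r = −0.718.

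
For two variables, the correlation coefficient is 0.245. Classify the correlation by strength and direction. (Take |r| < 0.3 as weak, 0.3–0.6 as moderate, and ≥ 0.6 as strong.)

r = 0.245 > 0 so the relationship is positive.
|r| = 0.245, which falls in the weak range.

weak positive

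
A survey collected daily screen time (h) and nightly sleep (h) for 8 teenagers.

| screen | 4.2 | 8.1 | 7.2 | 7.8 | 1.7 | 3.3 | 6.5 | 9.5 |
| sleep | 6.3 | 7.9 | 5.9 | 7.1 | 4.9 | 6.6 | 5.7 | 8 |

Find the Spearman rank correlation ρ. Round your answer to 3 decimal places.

Rank screen: 3, 7, 5, 6, 1, 2, 4, 8
Rank sleep: 4, 7, 3, 6, 1, 5, 2, 8
d = rank(screen) − rank(sleep): -1, 0, 2, 0, 0, -3, 2, 0; Σd² = 18
ρ = 1 − 6Σd² / [n(n²−1)] = 1 − 6×18 / (8×63) = 1 − 108/504 ≈ 0.786

0.786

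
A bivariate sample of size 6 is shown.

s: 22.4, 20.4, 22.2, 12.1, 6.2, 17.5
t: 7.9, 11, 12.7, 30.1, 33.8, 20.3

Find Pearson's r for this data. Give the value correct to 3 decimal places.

-0.966

n = 6, Σs = 100.8, Σt = 115.8, Σs² = 1901.86, Σt² = 2805.24, Σst = 1612.32
nΣst − ΣsΣt = 9673.92 − 11672.64 = -1998.72
nΣs² − (Σs)² = 11411.16 − 10160.64 = 1250.52; nΣt² − (Σt)² = 16831.44 − 13409.64 = 3421.8
r = -1998.72 / √(1250.52 × 3421.8) = -1998.72 / 2068.5815 ≈ -0.966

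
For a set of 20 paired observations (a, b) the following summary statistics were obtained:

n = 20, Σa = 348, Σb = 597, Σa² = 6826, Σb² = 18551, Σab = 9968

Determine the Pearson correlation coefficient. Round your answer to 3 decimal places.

-0.559

r = (nΣab − ΣaΣb) / √[(nΣa² − (Σa)²)(nΣb² − (Σb)²)]
Numerator: 20×9968 − 348×597 = -8396
Denominator: √[(136520 − 121104)(371020 − 356409)] = √[15416 × 14611] = 15008.1037
r = -8396 / 15008.1037 ≈ -0.559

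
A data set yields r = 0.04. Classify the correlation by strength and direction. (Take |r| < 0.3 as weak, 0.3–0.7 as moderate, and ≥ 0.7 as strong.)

r = 0.04 > 0 so the relationship is positive.
|r| = 0.04, which falls in the weak range.

weak positive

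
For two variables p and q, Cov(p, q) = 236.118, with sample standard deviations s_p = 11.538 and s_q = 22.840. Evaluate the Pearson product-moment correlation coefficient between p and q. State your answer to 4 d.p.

0.8960

r = Cov(p,q) / (s_p · s_q) = 236.118 / (11.538 × 22.840)
  = 236.118 / 263.5279 ≈ 0.8960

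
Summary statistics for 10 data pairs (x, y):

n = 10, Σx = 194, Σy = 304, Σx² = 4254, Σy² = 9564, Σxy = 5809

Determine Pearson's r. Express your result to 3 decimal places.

r = (nΣxy − ΣxΣy) / √[(nΣx² − (Σx)²)(nΣy² − (Σy)²)]
Numerator: 10×5809 − 194×304 = -886
Denominator: √[(42540 − 37636)(95640 − 92416)] = √[4904 × 3224] = 3976.2414
r = -886 / 3976.2414 ≈ -0.223

-0.223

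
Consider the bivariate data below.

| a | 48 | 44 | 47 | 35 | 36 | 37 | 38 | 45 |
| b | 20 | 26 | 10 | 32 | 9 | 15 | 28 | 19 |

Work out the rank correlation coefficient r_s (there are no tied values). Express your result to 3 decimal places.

Rank a: 8, 5, 7, 1, 2, 3, 4, 6
Rank b: 5, 6, 2, 8, 1, 3, 7, 4
d = rank(a) − rank(b): 3, -1, 5, -7, 1, 0, -3, 2; Σd² = 98
ρ = 1 − 6Σd² / [n(n²−1)] = 1 − 6×98 / (8×63) = 1 − 588/504 ≈ -0.167

-0.167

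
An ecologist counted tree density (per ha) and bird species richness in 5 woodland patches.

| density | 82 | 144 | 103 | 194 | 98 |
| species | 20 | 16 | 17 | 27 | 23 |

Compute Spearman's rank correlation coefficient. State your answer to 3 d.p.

Rank density: 1, 4, 3, 5, 2
Rank species: 3, 1, 2, 5, 4
d = rank(density) − rank(species): -2, 3, 1, 0, -2; Σd² = 18
ρ = 1 − 6Σd² / [n(n²−1)] = 1 − 6×18 / (5×24) = 1 − 108/120 ≈ 0.100

0.100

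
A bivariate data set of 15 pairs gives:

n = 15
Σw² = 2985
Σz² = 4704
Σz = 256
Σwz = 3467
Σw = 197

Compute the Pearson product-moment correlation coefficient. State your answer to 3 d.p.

0.287

r = (nΣwz − ΣwΣz) / √[(nΣw² − (Σw)²)(nΣz² − (Σz)²)]
Numerator: 15×3467 − 197×256 = 1573
Denominator: √[(44775 − 38809)(70560 − 65536)] = √[5966 × 5024] = 5474.7771
r = 1573 / 5474.7771 ≈ 0.287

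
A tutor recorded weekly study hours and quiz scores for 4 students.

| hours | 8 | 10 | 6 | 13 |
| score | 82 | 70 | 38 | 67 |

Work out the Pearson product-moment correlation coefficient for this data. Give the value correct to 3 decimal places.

n = 4, Σx = 37, Σy = 257, Σx² = 369, Σy² = 17557, Σxy = 2455
nΣxy − ΣxΣy = 9820 − 9509 = 311
nΣx² − (Σx)² = 1476 − 1369 = 107; nΣy² − (Σy)² = 70228 − 66049 = 4179
r = 311 / √(107 × 4179) = 311 / 668.6950 ≈ 0.465

0.465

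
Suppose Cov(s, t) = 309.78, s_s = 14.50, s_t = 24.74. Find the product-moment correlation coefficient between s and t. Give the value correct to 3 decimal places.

r = Cov(s,t) / (s_s · s_t) = 309.78 / (14.50 × 24.74)
  = 309.78 / 358.7300 ≈ 0.864

0.864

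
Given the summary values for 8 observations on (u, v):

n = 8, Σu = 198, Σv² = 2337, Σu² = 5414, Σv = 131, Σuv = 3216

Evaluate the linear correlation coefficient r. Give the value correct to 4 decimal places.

r = (nΣuv − ΣuΣv) / √[(nΣu² − (Σu)²)(nΣv² − (Σv)²)]
Numerator: 8×3216 − 198×131 = -210
Denominator: √[(43312 − 39204)(18696 − 17161)] = √[4108 × 1535] = 2511.1312
r = -210 / 2511.1312 ≈ -0.0836

-0.0836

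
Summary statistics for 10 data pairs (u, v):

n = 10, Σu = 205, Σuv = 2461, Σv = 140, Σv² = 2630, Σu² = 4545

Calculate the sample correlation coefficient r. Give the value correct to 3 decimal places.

-0.854

r = (nΣuv − ΣuΣv) / √[(nΣu² − (Σu)²)(nΣv² − (Σv)²)]
Numerator: 10×2461 − 205×140 = -4090
Denominator: √[(45450 − 42025)(26300 − 19600)] = √[3425 × 6700] = 4790.3549
r = -4090 / 4790.3549 ≈ -0.854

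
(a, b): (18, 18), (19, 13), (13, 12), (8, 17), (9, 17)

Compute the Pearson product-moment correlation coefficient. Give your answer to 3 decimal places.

n = 5, Σa = 67, Σb = 77, Σa² = 999, Σb² = 1215, Σab = 1016
nΣab − ΣaΣb = 5080 − 5159 = -79
nΣa² − (Σa)² = 4995 − 4489 = 506; nΣb² − (Σb)² = 6075 − 5929 = 146
r = -79 / √(506 × 146) = -79 / 271.8014 ≈ -0.291

-0.291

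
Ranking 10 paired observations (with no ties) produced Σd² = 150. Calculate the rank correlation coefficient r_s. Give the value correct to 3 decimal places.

ρ = 1 − 6Σd² / [n(n²−1)] = 1 − 6×150 / (10×99)
  = 1 − 900/990 = 1 − 0.9091 ≈ 0.091

0.091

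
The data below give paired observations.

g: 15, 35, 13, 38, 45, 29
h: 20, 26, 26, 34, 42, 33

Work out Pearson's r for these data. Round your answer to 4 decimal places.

0.8187

n = 6, Σg = 175, Σh = 181, Σg² = 5929, Σh² = 5761, Σgh = 5687
nΣgh − ΣgΣh = 34122 − 31675 = 2447
nΣg² − (Σg)² = 35574 − 30625 = 4949; nΣh² − (Σh)² = 34566 − 32761 = 1805
r = 2447 / √(4949 × 1805) = 2447 / 2988.8033 ≈ 0.8187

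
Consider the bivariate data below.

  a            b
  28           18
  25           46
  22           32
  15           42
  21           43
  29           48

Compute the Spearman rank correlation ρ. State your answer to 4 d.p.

Rank a: 5, 4, 3, 1, 2, 6
Rank b: 1, 5, 2, 3, 4, 6
d = rank(a) − rank(b): 4, -1, 1, -2, -2, 0; Σd² = 26
ρ = 1 − 6Σd² / [n(n²−1)] = 1 − 6×26 / (6×35) = 1 − 156/210 ≈ 0.2571

0.2571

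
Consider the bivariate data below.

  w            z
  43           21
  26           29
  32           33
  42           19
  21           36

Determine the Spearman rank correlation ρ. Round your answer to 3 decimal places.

Rank w: 5, 2, 3, 4, 1
Rank z: 2, 3, 4, 1, 5
d = rank(w) − rank(z): 3, -1, -1, 3, -4; Σd² = 36
ρ = 1 − 6Σd² / [n(n²−1)] = 1 − 6×36 / (5×24) = 1 − 216/120 ≈ -0.800

-0.800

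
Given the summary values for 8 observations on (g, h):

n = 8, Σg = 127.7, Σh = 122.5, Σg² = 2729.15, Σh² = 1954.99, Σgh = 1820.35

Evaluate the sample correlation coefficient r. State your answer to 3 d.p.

-0.577

r = (nΣgh − ΣgΣh) / √[(nΣg² − (Σg)²)(nΣh² − (Σh)²)]
Numerator: 8×1820.35 − 127.7×122.5 = -1080.45
Denominator: √[(21833.2 − 16307.29)(15639.92 − 15006.25)] = √[5525.91 × 633.67] = 1871.2572
r = -1080.45 / 1871.2572 ≈ -0.577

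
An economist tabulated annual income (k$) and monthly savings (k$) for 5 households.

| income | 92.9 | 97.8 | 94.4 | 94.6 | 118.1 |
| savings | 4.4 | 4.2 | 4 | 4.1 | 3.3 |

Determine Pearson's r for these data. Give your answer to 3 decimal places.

-0.937

n = 5, Σx = 497.8, Σy = 20, Σx² = 50003.38, Σy² = 80.7, Σxy = 1974.71
nΣxy − ΣxΣy = 9873.55 − 9956 = -82.45
nΣx² − (Σx)² = 250016.9 − 247804.84 = 2212.06; nΣy² − (Σy)² = 403.5 − 400 = 3.5
r = -82.45 / √(2212.06 × 3.5) = -82.45 / 87.9898 ≈ -0.937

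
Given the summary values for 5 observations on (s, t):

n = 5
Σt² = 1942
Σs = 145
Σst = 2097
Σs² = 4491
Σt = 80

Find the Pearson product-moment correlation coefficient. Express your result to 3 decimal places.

-0.512

r = (nΣst − ΣsΣt) / √[(nΣs² − (Σs)²)(nΣt² − (Σt)²)]
Numerator: 5×2097 − 145×80 = -1115
Denominator: √[(22455 − 21025)(9710 − 6400)] = √[1430 × 3310] = 2175.6149
r = -1115 / 2175.6149 ≈ -0.512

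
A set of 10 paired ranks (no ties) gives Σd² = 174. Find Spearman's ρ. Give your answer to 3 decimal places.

ρ = 1 − 6Σd² / [n(n²−1)] = 1 − 6×174 / (10×99)
  = 1 − 1044/990 = 1 − 1.0545 ≈ -0.055

-0.055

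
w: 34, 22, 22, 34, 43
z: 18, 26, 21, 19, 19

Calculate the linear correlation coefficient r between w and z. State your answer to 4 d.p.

n = 5, Σw = 155, Σz = 103, Σw² = 5129, Σz² = 2163, Σwz = 3109
nΣwz − ΣwΣz = 15545 − 15965 = -420
nΣw² − (Σw)² = 25645 − 24025 = 1620; nΣz² − (Σz)² = 10815 − 10609 = 206
r = -420 / √(1620 × 206) = -420 / 577.6850 ≈ -0.7270

-0.7270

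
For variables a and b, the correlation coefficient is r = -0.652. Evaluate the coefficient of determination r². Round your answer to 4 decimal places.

0.4251

r² = (-0.652)² = 0.4251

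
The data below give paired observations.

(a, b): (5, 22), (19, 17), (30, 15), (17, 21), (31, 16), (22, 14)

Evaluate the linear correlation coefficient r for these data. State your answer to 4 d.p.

n = 6, Σa = 124, Σb = 105, Σa² = 3020, Σb² = 1891, Σab = 2044
nΣab − ΣaΣb = 12264 − 13020 = -756
nΣa² − (Σa)² = 18120 − 15376 = 2744; nΣb² − (Σb)² = 11346 − 11025 = 321
r = -756 / √(2744 × 321) = -756 / 938.5222 ≈ -0.8055

-0.8055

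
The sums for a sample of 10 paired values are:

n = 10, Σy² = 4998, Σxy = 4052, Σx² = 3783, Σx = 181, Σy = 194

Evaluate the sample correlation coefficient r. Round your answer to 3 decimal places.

r = (nΣxy − ΣxΣy) / √[(nΣx² − (Σx)²)(nΣy² − (Σy)²)]
Numerator: 10×4052 − 181×194 = 5406
Denominator: √[(37830 − 32761)(49980 − 37636)] = √[5069 × 12344] = 7910.2298
r = 5406 / 7910.2298 ≈ 0.683

0.683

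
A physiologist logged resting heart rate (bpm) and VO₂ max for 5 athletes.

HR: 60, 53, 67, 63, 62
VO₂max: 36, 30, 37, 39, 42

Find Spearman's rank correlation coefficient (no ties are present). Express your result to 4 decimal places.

0.6000

Rank HR: 2, 1, 5, 4, 3
Rank VO₂max: 2, 1, 3, 4, 5
d = rank(HR) − rank(VO₂max): 0, 0, 2, 0, -2; Σd² = 8
ρ = 1 − 6Σd² / [n(n²−1)] = 1 − 6×8 / (5×24) = 1 − 48/120 ≈ 0.6000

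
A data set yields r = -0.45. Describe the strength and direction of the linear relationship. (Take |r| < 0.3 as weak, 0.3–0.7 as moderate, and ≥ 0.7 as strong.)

r = -0.45 < 0 so the relationship is negative.
|r| = 0.45, which falls in the moderate range.

moderate negative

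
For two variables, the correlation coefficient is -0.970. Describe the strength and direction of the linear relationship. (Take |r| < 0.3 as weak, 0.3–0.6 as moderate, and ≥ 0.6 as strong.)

strong negative

r = -0.970 < 0 so the relationship is negative.
|r| = 0.970, which falls in the strong range.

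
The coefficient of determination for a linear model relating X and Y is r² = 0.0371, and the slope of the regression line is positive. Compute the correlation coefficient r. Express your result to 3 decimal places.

0.193

|r| = √0.0371 = 0.193
The association is positive, so r = 0.193.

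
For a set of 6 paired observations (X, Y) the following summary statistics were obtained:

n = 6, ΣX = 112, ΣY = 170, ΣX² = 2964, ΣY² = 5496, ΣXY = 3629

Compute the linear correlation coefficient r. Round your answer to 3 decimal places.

r = (nΣXY − ΣXΣY) / √[(nΣX² − (ΣX)²)(nΣY² − (ΣY)²)]
Numerator: 6×3629 − 112×170 = 2734
Denominator: √[(17784 − 12544)(32976 − 28900)] = √[5240 × 4076] = 4621.4976
r = 2734 / 4621.4976 ≈ 0.592

0.592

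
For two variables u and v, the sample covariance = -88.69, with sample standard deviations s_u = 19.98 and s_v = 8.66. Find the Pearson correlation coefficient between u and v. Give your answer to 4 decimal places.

r = Cov(u,v) / (s_u · s_v) = -88.69 / (19.98 × 8.66)
  = -88.69 / 173.0268 ≈ -0.5126

-0.5126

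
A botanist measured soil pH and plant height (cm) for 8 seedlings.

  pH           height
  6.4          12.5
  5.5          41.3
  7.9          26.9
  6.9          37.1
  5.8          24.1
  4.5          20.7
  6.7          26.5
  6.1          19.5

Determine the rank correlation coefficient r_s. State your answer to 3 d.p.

Rank pH: 5, 2, 8, 7, 3, 1, 6, 4
Rank height: 1, 8, 6, 7, 4, 3, 5, 2
d = rank(pH) − rank(height): 4, -6, 2, 0, -1, -2, 1, 2; Σd² = 66
ρ = 1 − 6Σd² / [n(n²−1)] = 1 − 6×66 / (8×63) = 1 − 396/504 ≈ 0.214

0.214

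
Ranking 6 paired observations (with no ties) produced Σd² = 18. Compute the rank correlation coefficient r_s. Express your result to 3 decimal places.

0.486

ρ = 1 − 6Σd² / [n(n²−1)] = 1 − 6×18 / (6×35)
  = 1 − 108/210 = 1 − 0.5143 ≈ 0.486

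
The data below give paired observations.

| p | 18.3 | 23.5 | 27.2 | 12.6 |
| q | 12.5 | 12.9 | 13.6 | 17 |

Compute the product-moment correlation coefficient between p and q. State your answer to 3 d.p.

n = 4, Σp = 81.6, Σq = 56, Σp² = 1785.74, Σq² = 796.62, Σpq = 1116.02
nΣpq − ΣpΣq = 4464.08 − 4569.6 = -105.52
nΣp² − (Σp)² = 7142.96 − 6658.56 = 484.4; nΣq² − (Σq)² = 3186.48 − 3136 = 50.48
r = -105.52 / √(484.4 × 50.48) = -105.52 / 156.3730 ≈ -0.675

-0.675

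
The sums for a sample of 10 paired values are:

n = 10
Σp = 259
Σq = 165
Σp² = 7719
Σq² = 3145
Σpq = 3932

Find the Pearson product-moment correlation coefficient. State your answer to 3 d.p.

-0.523

r = (nΣpq − ΣpΣq) / √[(nΣp² − (Σp)²)(nΣq² − (Σq)²)]
Numerator: 10×3932 − 259×165 = -3415
Denominator: √[(77190 − 67081)(31450 − 27225)] = √[10109 × 4225] = 6535.3290
r = -3415 / 6535.3290 ≈ -0.523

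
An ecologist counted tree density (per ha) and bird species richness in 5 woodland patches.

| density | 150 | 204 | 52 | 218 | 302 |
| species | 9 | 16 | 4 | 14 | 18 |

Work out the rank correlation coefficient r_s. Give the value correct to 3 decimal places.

0.900

Rank density: 2, 3, 1, 4, 5
Rank species: 2, 4, 1, 3, 5
d = rank(density) − rank(species): 0, -1, 0, 1, 0; Σd² = 2
ρ = 1 − 6Σd² / [n(n²−1)] = 1 − 6×2 / (5×24) = 1 − 12/120 ≈ 0.900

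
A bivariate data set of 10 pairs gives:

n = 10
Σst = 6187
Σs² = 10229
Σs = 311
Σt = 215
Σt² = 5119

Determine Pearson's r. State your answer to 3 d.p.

-0.950

r = (nΣst − ΣsΣt) / √[(nΣs² − (Σs)²)(nΣt² − (Σt)²)]
Numerator: 10×6187 − 311×215 = -4995
Denominator: √[(102290 − 96721)(51190 − 46225)] = √[5569 × 4965] = 5258.3348
r = -4995 / 5258.3348 ≈ -0.950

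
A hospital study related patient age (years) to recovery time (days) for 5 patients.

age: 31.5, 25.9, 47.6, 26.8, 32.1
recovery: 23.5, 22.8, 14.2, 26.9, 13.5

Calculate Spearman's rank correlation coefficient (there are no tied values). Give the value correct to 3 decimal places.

-0.600

Rank age: 3, 1, 5, 2, 4
Rank recovery: 4, 3, 2, 5, 1
d = rank(age) − rank(recovery): -1, -2, 3, -3, 3; Σd² = 32
ρ = 1 − 6Σd² / [n(n²−1)] = 1 − 6×32 / (5×24) = 1 − 192/120 ≈ -0.600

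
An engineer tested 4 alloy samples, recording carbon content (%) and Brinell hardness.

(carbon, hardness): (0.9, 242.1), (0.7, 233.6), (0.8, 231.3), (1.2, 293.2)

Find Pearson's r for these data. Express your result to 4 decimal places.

0.9590

n = 4, Σx = 3.6, Σy = 1000.2, Σx² = 3.38, Σy² = 252647.3, Σxy = 918.29
nΣxy − ΣxΣy = 3673.16 − 3600.72 = 72.44
nΣx² − (Σx)² = 13.52 − 12.96 = 0.56; nΣy² − (Σy)² = 1010589.2 − 1000400.04 = 10189.16
r = 72.44 / √(0.56 × 10189.16) = 72.44 / 75.5376 ≈ 0.9590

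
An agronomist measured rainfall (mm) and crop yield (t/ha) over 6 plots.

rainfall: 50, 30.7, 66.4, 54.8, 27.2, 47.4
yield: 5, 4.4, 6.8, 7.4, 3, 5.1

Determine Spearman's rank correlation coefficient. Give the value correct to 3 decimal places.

0.886

Rank rainfall: 4, 2, 6, 5, 1, 3
Rank yield: 3, 2, 5, 6, 1, 4
d = rank(rainfall) − rank(yield): 1, 0, 1, -1, 0, -1; Σd² = 4
ρ = 1 − 6Σd² / [n(n²−1)] = 1 − 6×4 / (6×35) = 1 − 24/210 ≈ 0.886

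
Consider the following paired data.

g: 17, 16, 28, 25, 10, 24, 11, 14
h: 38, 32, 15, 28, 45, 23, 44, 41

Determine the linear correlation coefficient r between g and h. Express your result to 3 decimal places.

-0.955

n = 8, Σg = 145, Σh = 266, Σg² = 2947, Σh² = 9648, Σgh = 4338
nΣgh − ΣgΣh = 34704 − 38570 = -3866
nΣg² − (Σg)² = 23576 − 21025 = 2551; nΣh² − (Σh)² = 77184 − 70756 = 6428
r = -3866 / √(2551 × 6428) = -3866 / 4049.4232 ≈ -0.955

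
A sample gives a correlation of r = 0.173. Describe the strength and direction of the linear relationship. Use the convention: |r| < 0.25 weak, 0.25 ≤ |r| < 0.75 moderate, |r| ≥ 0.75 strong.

r = 0.173 > 0 so the relationship is positive.
|r| = 0.173, which falls in the weak range.

weak positive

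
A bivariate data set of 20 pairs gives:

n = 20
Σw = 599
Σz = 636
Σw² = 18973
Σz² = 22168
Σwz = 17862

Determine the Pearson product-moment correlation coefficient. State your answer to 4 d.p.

r = (nΣwz − ΣwΣz) / √[(nΣw² − (Σw)²)(nΣz² − (Σz)²)]
Numerator: 20×17862 − 599×636 = -23724
Denominator: √[(379460 − 358801)(443360 − 404496)] = √[20659 × 38864] = 28335.3379
r = -23724 / 28335.3379 ≈ -0.8373

-0.8373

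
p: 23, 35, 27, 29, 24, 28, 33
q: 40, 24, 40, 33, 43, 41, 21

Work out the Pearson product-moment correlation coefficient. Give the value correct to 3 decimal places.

-0.900

n = 7, Σp = 199, Σq = 242, Σp² = 5773, Σq² = 8836, Σpq = 6670
nΣpq − ΣpΣq = 46690 − 48158 = -1468
nΣp² − (Σp)² = 40411 − 39601 = 810; nΣq² − (Σq)² = 61852 − 58564 = 3288
r = -1468 / √(810 × 3288) = -1468 / 1631.9559 ≈ -0.900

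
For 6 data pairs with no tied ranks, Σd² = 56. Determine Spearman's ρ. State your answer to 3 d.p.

ρ = 1 − 6Σd² / [n(n²−1)] = 1 − 6×56 / (6×35)
  = 1 − 336/210 = 1 − 1.6000 ≈ -0.600

-0.600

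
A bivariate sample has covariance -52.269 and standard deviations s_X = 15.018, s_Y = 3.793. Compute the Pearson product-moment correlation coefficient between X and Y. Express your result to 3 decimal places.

r = Cov(X,Y) / (s_X · s_Y) = -52.269 / (15.018 × 3.793)
  = -52.269 / 56.9633 ≈ -0.918

-0.918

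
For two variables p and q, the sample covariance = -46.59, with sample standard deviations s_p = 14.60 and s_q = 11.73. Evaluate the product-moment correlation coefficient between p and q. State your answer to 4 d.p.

-0.2720

r = Cov(p,q) / (s_p · s_q) = -46.59 / (14.60 × 11.73)
  = -46.59 / 171.2580 ≈ -0.2720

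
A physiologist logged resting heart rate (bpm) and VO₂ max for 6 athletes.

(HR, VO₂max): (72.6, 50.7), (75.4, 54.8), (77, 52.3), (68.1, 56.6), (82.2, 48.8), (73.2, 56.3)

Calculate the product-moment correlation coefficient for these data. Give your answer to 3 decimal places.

-0.744

n = 6, Σx = 448.5, Σy = 319.5, Σx² = 33637.61, Σy² = 17063.51, Σxy = 23826.82
nΣxy − ΣxΣy = 142960.92 − 143295.75 = -334.83
nΣx² − (Σx)² = 201825.66 − 201152.25 = 673.41; nΣy² − (Σy)² = 102381.06 − 102080.25 = 300.81
r = -334.83 / √(673.41 × 300.81) = -334.83 / 450.0761 ≈ -0.744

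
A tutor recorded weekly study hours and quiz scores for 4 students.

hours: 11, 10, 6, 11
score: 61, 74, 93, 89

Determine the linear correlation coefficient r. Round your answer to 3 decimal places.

n = 4, Σx = 38, Σy = 317, Σx² = 378, Σy² = 25767, Σxy = 2948
nΣxy − ΣxΣy = 11792 − 12046 = -254
nΣx² − (Σx)² = 1512 − 1444 = 68; nΣy² − (Σy)² = 103068 − 100489 = 2579
r = -254 / √(68 × 2579) = -254 / 418.7744 ≈ -0.607

-0.607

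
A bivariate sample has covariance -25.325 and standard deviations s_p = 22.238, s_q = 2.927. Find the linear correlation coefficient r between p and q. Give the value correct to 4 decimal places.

r = Cov(p,q) / (s_p · s_q) = -25.325 / (22.238 × 2.927)
  = -25.325 / 65.0906 ≈ -0.3891

-0.3891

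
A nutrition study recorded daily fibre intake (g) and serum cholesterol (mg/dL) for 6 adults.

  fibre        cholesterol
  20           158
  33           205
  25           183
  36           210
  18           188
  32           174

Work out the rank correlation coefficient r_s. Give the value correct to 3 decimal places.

0.600

Rank fibre: 2, 5, 3, 6, 1, 4
Rank cholesterol: 1, 5, 3, 6, 4, 2
d = rank(fibre) − rank(cholesterol): 1, 0, 0, 0, -3, 2; Σd² = 14
ρ = 1 − 6Σd² / [n(n²−1)] = 1 − 6×14 / (6×35) = 1 − 84/210 ≈ 0.600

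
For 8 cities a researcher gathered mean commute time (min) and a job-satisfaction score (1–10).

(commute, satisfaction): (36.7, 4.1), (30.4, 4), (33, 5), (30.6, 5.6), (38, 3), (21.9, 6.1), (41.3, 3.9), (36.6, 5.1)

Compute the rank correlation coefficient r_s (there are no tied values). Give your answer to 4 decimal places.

Rank commute: 6, 2, 4, 3, 7, 1, 8, 5
Rank satisfaction: 4, 3, 5, 7, 1, 8, 2, 6
d = rank(commute) − rank(satisfaction): 2, -1, -1, -4, 6, -7, 6, -1; Σd² = 144
ρ = 1 − 6Σd² / [n(n²−1)] = 1 − 6×144 / (8×63) = 1 − 864/504 ≈ -0.7143

-0.7143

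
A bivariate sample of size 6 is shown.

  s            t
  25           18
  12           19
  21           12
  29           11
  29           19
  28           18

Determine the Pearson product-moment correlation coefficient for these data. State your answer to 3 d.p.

-0.198

n = 6, Σs = 144, Σt = 97, Σs² = 3676, Σt² = 1635, Σst = 2304
nΣst − ΣsΣt = 13824 − 13968 = -144
nΣs² − (Σs)² = 22056 − 20736 = 1320; nΣt² − (Σt)² = 9810 − 9409 = 401
r = -144 / √(1320 × 401) = -144 / 727.5438 ≈ -0.198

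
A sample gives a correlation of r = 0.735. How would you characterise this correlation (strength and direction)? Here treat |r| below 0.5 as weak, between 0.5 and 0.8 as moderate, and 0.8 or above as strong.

r = 0.735 > 0 so the relationship is positive.
|r| = 0.735, which falls in the moderate range.

moderate positive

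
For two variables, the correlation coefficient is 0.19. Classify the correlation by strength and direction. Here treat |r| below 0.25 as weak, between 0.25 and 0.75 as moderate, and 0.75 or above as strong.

r = 0.19 > 0 so the relationship is positive.
|r| = 0.19, which falls in the weak range.

weak positive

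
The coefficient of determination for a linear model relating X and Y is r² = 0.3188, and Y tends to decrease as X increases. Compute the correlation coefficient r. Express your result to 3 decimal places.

-0.565

|r| = √0.3188 = 0.565
The association is negative, so r = −0.565.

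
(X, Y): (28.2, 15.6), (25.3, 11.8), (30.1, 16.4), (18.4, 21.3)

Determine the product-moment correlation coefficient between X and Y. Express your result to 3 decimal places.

-0.600

n = 4, ΣX = 102, ΣY = 65.1, ΣX² = 2679.9, ΣY² = 1105.25, ΣXY = 1624.02
nΣXY − ΣXΣY = 6496.08 − 6640.2 = -144.12
nΣX² − (ΣX)² = 10719.6 − 10404 = 315.6; nΣY² − (ΣY)² = 4421 − 4238.01 = 182.99
r = -144.12 / √(315.6 × 182.99) = -144.12 / 240.3157 ≈ -0.600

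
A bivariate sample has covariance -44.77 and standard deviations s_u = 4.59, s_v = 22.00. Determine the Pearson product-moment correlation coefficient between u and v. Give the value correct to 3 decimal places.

r = Cov(u,v) / (s_u · s_v) = -44.77 / (4.59 × 22.00)
  = -44.77 / 100.9800 ≈ -0.443

-0.443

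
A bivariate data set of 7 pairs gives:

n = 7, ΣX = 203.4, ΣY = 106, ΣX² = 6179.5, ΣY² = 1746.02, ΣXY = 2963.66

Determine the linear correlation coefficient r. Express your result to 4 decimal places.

r = (nΣXY − ΣXΣY) / √[(nΣX² − (ΣX)²)(nΣY² − (ΣY)²)]
Numerator: 7×2963.66 − 203.4×106 = -814.78
Denominator: √[(43256.5 − 41371.56)(12222.14 − 11236)] = √[1884.94 × 986.14] = 1363.3836
r = -814.78 / 1363.3836 ≈ -0.5976

-0.5976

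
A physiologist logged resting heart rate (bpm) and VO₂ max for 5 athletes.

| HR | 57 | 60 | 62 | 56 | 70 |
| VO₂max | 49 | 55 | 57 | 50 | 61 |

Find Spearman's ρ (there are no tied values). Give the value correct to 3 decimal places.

0.900

Rank HR: 2, 3, 4, 1, 5
Rank VO₂max: 1, 3, 4, 2, 5
d = rank(HR) − rank(VO₂max): 1, 0, 0, -1, 0; Σd² = 2
ρ = 1 − 6Σd² / [n(n²−1)] = 1 − 6×2 / (5×24) = 1 − 12/120 ≈ 0.900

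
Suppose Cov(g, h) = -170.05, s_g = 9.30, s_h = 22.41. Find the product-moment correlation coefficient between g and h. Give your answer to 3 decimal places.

r = Cov(g,h) / (s_g · s_h) = -170.05 / (9.30 × 22.41)
  = -170.05 / 208.4130 ≈ -0.816

-0.816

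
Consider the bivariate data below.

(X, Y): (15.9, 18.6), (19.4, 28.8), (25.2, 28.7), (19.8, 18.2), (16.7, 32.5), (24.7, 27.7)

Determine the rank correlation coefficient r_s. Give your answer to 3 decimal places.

-0.086

Rank X: 1, 3, 6, 4, 2, 5
Rank Y: 2, 5, 4, 1, 6, 3
d = rank(X) − rank(Y): -1, -2, 2, 3, -4, 2; Σd² = 38
ρ = 1 − 6Σd² / [n(n²−1)] = 1 − 6×38 / (6×35) = 1 − 228/210 ≈ -0.086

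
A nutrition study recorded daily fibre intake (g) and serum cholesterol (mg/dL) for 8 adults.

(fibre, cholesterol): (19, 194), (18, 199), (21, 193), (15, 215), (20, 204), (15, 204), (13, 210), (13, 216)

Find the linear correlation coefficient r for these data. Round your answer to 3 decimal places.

-0.833

n = 8, Σx = 134, Σy = 1635, Σx² = 2314, Σy² = 334699, Σxy = 27224
nΣxy − ΣxΣy = 217792 − 219090 = -1298
nΣx² − (Σx)² = 18512 − 17956 = 556; nΣy² − (Σy)² = 2677592 − 2673225 = 4367
r = -1298 / √(556 × 4367) = -1298 / 1558.2208 ≈ -0.833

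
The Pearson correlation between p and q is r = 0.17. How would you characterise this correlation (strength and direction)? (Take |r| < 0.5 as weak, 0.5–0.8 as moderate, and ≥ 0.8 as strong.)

weak positive

r = 0.17 > 0 so the relationship is positive.
|r| = 0.17, which falls in the weak range.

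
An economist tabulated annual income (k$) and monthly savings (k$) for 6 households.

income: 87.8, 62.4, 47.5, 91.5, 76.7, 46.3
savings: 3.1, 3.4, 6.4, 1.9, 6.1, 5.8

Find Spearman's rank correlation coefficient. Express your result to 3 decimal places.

-0.714

Rank income: 5, 3, 2, 6, 4, 1
Rank savings: 2, 3, 6, 1, 5, 4
d = rank(income) − rank(savings): 3, 0, -4, 5, -1, -3; Σd² = 60
ρ = 1 − 6Σd² / [n(n²−1)] = 1 − 6×60 / (6×35) = 1 − 360/210 ≈ -0.714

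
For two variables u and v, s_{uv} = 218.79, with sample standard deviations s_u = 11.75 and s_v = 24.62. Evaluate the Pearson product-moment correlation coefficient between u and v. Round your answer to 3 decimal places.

0.756

r = Cov(u,v) / (s_u · s_v) = 218.79 / (11.75 × 24.62)
  = 218.79 / 289.2850 ≈ 0.756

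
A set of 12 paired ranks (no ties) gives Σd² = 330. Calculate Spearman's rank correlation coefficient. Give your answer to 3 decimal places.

ρ = 1 − 6Σd² / [n(n²−1)] = 1 − 6×330 / (12×143)
  = 1 − 1980/1716 = 1 − 1.1538 ≈ -0.154

-0.154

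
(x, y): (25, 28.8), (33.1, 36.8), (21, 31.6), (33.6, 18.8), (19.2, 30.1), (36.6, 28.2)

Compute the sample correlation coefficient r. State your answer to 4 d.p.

-0.2395

n = 6, Σx = 168.5, Σy = 174.3, Σx² = 4998.77, Σy² = 5236.93, Σxy = 4843.4
nΣxy − ΣxΣy = 29060.4 − 29369.55 = -309.15
nΣx² − (Σx)² = 29992.62 − 28392.25 = 1600.37; nΣy² − (Σy)² = 31421.58 − 30380.49 = 1041.09
r = -309.15 / √(1600.37 × 1041.09) = -309.15 / 1290.7863 ≈ -0.2395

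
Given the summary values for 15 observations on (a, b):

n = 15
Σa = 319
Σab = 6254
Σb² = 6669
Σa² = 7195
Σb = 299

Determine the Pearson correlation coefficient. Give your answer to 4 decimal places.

-0.1940

r = (nΣab − ΣaΣb) / √[(nΣa² − (Σa)²)(nΣb² − (Σb)²)]
Numerator: 15×6254 − 319×299 = -1571
Denominator: √[(107925 − 101761)(100035 − 89401)] = √[6164 × 10634] = 8096.1705
r = -1571 / 8096.1705 ≈ -0.1940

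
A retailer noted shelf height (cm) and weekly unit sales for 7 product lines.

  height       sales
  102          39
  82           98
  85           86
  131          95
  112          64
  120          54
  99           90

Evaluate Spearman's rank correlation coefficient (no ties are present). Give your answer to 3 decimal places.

-0.321

Rank height: 4, 1, 2, 7, 5, 6, 3
Rank sales: 1, 7, 4, 6, 3, 2, 5
d = rank(height) − rank(sales): 3, -6, -2, 1, 2, 4, -2; Σd² = 74
ρ = 1 − 6Σd² / [n(n²−1)] = 1 − 6×74 / (7×48) = 1 − 444/336 ≈ -0.321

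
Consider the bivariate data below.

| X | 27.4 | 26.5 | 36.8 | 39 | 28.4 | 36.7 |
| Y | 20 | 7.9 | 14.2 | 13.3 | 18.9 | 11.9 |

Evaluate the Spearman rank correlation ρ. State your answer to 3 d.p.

0.029

Rank X: 2, 1, 5, 6, 3, 4
Rank Y: 6, 1, 4, 3, 5, 2
d = rank(X) − rank(Y): -4, 0, 1, 3, -2, 2; Σd² = 34
ρ = 1 − 6Σd² / [n(n²−1)] = 1 − 6×34 / (6×35) = 1 − 204/210 ≈ 0.029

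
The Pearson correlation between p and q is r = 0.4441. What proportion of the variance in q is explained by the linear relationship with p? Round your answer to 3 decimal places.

r² = (0.4441)² = 0.197

0.197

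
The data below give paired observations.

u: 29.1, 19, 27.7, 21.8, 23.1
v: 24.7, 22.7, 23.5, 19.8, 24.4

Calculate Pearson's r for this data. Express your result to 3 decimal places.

0.540

n = 5, Σu = 120.7, Σv = 115.1, Σu² = 2983.95, Σv² = 2665.03, Σuv = 2796.3
nΣuv − ΣuΣv = 13981.5 − 13892.57 = 88.93
nΣu² − (Σu)² = 14919.75 − 14568.49 = 351.26; nΣv² − (Σv)² = 13325.15 − 13248.01 = 77.14
r = 88.93 / √(351.26 × 77.14) = 88.93 / 164.6092 ≈ 0.540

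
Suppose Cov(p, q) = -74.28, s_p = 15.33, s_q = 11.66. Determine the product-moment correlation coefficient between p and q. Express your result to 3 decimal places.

r = Cov(p,q) / (s_p · s_q) = -74.28 / (15.33 × 11.66)
  = -74.28 / 178.7478 ≈ -0.416

-0.416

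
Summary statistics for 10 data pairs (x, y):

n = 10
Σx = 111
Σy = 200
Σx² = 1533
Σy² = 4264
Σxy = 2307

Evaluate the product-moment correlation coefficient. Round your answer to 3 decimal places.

0.309

r = (nΣxy − ΣxΣy) / √[(nΣx² − (Σx)²)(nΣy² − (Σy)²)]
Numerator: 10×2307 − 111×200 = 870
Denominator: √[(15330 − 12321)(42640 − 40000)] = √[3009 × 2640] = 2818.4677
r = 870 / 2818.4677 ≈ 0.309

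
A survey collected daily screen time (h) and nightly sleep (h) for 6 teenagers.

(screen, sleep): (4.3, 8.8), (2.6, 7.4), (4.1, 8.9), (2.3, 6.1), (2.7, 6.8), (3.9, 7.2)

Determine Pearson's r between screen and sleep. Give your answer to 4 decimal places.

n = 6, Σx = 19.9, Σy = 45.2, Σx² = 69.85, Σy² = 346.7, Σxy = 154.04
nΣxy − ΣxΣy = 924.24 − 899.48 = 24.76
nΣx² − (Σx)² = 419.1 − 396.01 = 23.09; nΣy² − (Σy)² = 2080.2 − 2043.04 = 37.16
r = 24.76 / √(23.09 × 37.16) = 24.76 / 29.2921 ≈ 0.8453

0.8453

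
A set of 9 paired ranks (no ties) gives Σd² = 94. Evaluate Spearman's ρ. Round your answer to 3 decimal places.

ρ = 1 − 6Σd² / [n(n²−1)] = 1 − 6×94 / (9×80)
  = 1 − 564/720 = 1 − 0.7833 ≈ 0.217

0.217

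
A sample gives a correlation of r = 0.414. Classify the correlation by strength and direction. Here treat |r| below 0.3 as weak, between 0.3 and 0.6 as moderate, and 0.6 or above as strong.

moderate positive

r = 0.414 > 0 so the relationship is positive.
|r| = 0.414, which falls in the moderate range.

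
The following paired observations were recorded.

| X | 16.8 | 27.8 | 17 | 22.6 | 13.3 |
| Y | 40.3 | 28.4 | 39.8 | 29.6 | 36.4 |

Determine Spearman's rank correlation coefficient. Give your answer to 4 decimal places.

Rank X: 2, 5, 3, 4, 1
Rank Y: 5, 1, 4, 2, 3
d = rank(X) − rank(Y): -3, 4, -1, 2, -2; Σd² = 34
ρ = 1 − 6Σd² / [n(n²−1)] = 1 − 6×34 / (5×24) = 1 − 204/120 ≈ -0.7000

-0.7000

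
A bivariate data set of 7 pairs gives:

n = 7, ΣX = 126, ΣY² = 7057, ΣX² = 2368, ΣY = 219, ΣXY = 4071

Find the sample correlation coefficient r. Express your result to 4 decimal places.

0.9000

r = (nΣXY − ΣXΣY) / √[(nΣX² − (ΣX)²)(nΣY² − (ΣY)²)]
Numerator: 7×4071 − 126×219 = 903
Denominator: √[(16576 − 15876)(49399 − 47961)] = √[700 × 1438] = 1003.2946
r = 903 / 1003.2946 ≈ 0.9000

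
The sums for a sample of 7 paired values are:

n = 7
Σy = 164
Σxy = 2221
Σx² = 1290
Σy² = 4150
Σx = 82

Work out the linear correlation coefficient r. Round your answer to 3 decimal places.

r = (nΣxy − ΣxΣy) / √[(nΣx² − (Σx)²)(nΣy² − (Σy)²)]
Numerator: 7×2221 − 82×164 = 2099
Denominator: √[(9030 − 6724)(29050 − 26896)] = √[2306 × 2154] = 2228.7046
r = 2099 / 2228.7046 ≈ 0.942

0.942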